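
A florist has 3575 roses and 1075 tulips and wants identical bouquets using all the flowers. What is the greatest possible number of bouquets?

Euclid: 3575 = 3·1075 + 350; 1075 = 3·350 + 25; 350 = 14·25 + 0. Last nonzero remainder: 25.

25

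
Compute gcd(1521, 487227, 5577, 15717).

507

1521 = 3² · 13²; 487227 = 3 · 13² · 31²; 5577 = 3 · 11 · 13²; 15717 = 3 · 13² · 31
gcd takes min exponent of each prime: 3 · 13² = 507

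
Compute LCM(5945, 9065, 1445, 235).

lcm(5945, 9065) = 5945·9065/gcd = 53891425/5 = 10778285
lcm(10778285, 1445) = 10778285·1445/gcd = 15574621825/5 = 3114924365
lcm(3114924365, 235) = 3114924365·235/gcd = 732007225775/5 = 146401445155

146401445155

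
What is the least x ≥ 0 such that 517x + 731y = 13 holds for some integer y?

gcd(517, 731) = 1 (Euclid: 731 = 1·517 + 214; 517 = 2·214 + 89; 214 = 2·89 + 36; 89 = 2·36 + 17; 36 = 2·17 + 2; 17 = 8·2 + 1; 2 = 2·1 + 0), and 1 | 13.
Extended Euclid: 517·(345) + 731·(-244) = 1. Scale by 13: x₀ = 4485.
General solution x = x₀ + 731t; reducing mod 731 gives x = 99 (and y = -70).

99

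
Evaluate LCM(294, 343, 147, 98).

294 = 2 · 3 · 7²; 343 = 7³; 147 = 3 · 7²; 98 = 2 · 7²
lcm takes max exponent of each prime: 2 · 3 · 7³ = 2058

2058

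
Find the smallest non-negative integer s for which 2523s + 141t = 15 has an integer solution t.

46

gcd(2523, 141) = 3 (Euclid: 2523 = 17·141 + 126; 141 = 1·126 + 15; 126 = 8·15 + 6; 15 = 2·6 + 3; 6 = 2·3 + 0), and 3 | 15.
Extended Euclid: 2523·(-19) + 141·(340) = 3. Scale by 5: s₀ = -95.
General solution s = s₀ + 47k; reducing mod 47 gives s = 46 (and t = -823).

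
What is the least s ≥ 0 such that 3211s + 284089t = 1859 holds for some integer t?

Reduce mod 284089: 3211s ≡ 1859 (mod 284089). With g = gcd(3211, 284089) = 169 dividing 1859, divide through: 19s ≡ 11 (mod 1681).
Since gcd(19, 1681) = 1, s ≡ 11·(19)⁻¹ ≡ 266 (mod 1681). Smallest non-negative: 266.

266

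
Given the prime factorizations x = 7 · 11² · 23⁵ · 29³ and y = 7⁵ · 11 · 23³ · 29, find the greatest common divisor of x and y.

27168911

min exponent per shared prime: 7 · 11 · 23³ · 29 = 27168911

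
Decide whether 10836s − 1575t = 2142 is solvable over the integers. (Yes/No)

Yes

gcd(10836, 1575): 10836 = 6·1575 + 1386; 1575 = 1·1386 + 189; 1386 = 7·189 + 63; 189 = 3·63 + 0 → 63
63 divides 2142, so a solution exists.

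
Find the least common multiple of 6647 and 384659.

8847157

gcd first: 384659 = 57·6647 + 5780; 6647 = 1·5780 + 867; 5780 = 6·867 + 578; 867 = 1·578 + 289; 578 = 2·289 + 0 → gcd = 289
lcm = 6647·384659/gcd = 2556828373/289 = 8847157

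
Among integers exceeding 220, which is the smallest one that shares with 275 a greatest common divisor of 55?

330

Multiples of 55 above 220: 55·5, 55·6, … . Need the cofactor coprime to 275/55 = 5.
Checking s = 5, 6, … the first with gcd(s, 5) = 1 is s = 6, giving 330.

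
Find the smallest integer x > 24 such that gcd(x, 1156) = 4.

28

1156 = 4·289. Any x with gcd(x, 1156) = 4 is a multiple of 4, say 4s, with s coprime to 289.
Need s > 24/4, so s ≥ 7. First s ≥ 7 with gcd(s, 289) = 1 is s = 7. Thus x = 4·7 = 28.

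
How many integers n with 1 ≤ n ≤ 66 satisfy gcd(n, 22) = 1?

22 = 2·11. Inclusion–exclusion on these primes:
66 − ⌊66/2⌋ − ⌊66/11⌋ + ⌊66/22⌋ = 30

30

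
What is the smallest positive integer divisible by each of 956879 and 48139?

956879 = 7 · 11 · 17² · 43; 48139 = 7 · 13 · 23²
max exponents: 7 · 11 · 13 · 17² · 23² · 43 = 6580456883

6580456883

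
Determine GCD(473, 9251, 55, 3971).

11

gcd(473, 9251): 9251 = 19·473 + 264; 473 = 1·264 + 209; 264 = 1·209 + 55; 209 = 3·55 + 44; 55 = 1·44 + 11; 44 = 4·11 + 0 → 11
gcd(11, 55): 55 = 5·11 + 0 → 11
gcd(11, 3971): 3971 = 361·11 + 0 → 11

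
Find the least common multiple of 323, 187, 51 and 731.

458337

323 = 17 · 19; 187 = 11 · 17; 51 = 3 · 17; 731 = 17 · 43
lcm takes max exponent of each prime: 3 · 11 · 17 · 19 · 43 = 458337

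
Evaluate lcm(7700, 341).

7700 = 2² · 5² · 7 · 11; 341 = 11 · 31
max exponents: 2² · 5² · 7 · 11 · 31 = 238700

238700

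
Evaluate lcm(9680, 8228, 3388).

1151920

9680 = 2⁴ · 5 · 11²; 8228 = 2² · 11² · 17; 3388 = 2² · 7 · 11²
lcm takes max exponent of each prime: 2⁴ · 5 · 7 · 11² · 17 = 1151920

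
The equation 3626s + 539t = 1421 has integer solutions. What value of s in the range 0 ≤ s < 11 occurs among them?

5

Reduce mod 539: 3626s ≡ 1421 (mod 539). With g = gcd(3626, 539) = 49 dividing 1421, divide through: 74s ≡ 29 (mod 11).
Since gcd(74, 11) = 1, s ≡ 29·(74)⁻¹ ≡ 5 (mod 11). Smallest non-negative: 5.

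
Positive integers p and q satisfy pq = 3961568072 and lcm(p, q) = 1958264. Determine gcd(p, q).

2023

gcd·lcm = product, so gcd = 3961568072/1958264 = 2023.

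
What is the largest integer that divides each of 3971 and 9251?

11

Euclid: 9251 = 2·3971 + 1309; 3971 = 3·1309 + 44; 1309 = 29·44 + 33; 44 = 1·33 + 11; 33 = 3·11 + 0. Last nonzero remainder: 11.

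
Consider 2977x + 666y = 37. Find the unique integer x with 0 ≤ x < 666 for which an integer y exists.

481

gcd(2977, 666) = 1 (Euclid: 2977 = 4·666 + 313; 666 = 2·313 + 40; 313 = 7·40 + 33; 40 = 1·33 + 7; 33 = 4·7 + 5; 7 = 1·5 + 2; 5 = 2·2 + 1; 2 = 2·1 + 0), and 1 | 37.
Extended Euclid: 2977·(283) + 666·(-1265) = 1. Scale by 37: x₀ = 10471.
General solution x = x₀ + 666t; reducing mod 666 gives x = 481 (and y = -2150).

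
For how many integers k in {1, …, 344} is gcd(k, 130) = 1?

Prime factors of 130: 2, 5, 13. Count integers ≤ 344 divisible by none of them.
By inclusion–exclusion: 344 − ⌊344/2⌋ − ⌊344/5⌋ − ⌊344/13⌋ + ⌊344/10⌋ + ⌊344/26⌋ + ⌊344/65⌋ − ⌊344/130⌋ = 128.

128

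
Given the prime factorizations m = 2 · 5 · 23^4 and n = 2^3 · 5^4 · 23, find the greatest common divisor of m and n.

230

min exponent per shared prime: 2 · 5 · 23 = 230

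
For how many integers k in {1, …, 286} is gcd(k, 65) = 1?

Prime factors of 65: 5, 13. Count integers ≤ 286 divisible by none of them.
By inclusion–exclusion: 286 − ⌊286/5⌋ − ⌊286/13⌋ + ⌊286/65⌋ = 211.

211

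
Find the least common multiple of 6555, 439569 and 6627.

6555 = 3 · 5 · 19 · 23; 439569 = 3² · 13² · 17²; 6627 = 3 · 47²
lcm takes max exponent of each prime: 3² · 5 · 13² · 17² · 19 · 23 · 47² = 2121652307385

2121652307385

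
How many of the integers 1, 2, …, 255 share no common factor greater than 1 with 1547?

1547 = 7·13·17. Inclusion–exclusion on these primes:
255 − ⌊255/7⌋ − ⌊255/13⌋ − ⌊255/17⌋ + ⌊255/91⌋ + ⌊255/119⌋ + ⌊255/221⌋ − ⌊255/1547⌋ = 190

190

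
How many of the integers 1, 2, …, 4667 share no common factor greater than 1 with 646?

2081

646 = 2·17·19. Inclusion–exclusion on these primes:
4667 − ⌊4667/2⌋ − ⌊4667/17⌋ − ⌊4667/19⌋ + ⌊4667/34⌋ + ⌊4667/38⌋ + ⌊4667/323⌋ − ⌊4667/646⌋ = 2081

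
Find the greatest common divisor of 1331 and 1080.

1331 = 11³
1080 = 2³ · 3³ · 5
Common: 1 = 1

1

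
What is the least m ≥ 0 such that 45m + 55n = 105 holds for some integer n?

6

Reduce mod 55: 45m ≡ 105 (mod 55). With g = gcd(45, 55) = 5 dividing 105, divide through: 9m ≡ 21 (mod 11).
Since gcd(9, 11) = 1, m ≡ 21·(9)⁻¹ ≡ 6 (mod 11). Smallest non-negative: 6.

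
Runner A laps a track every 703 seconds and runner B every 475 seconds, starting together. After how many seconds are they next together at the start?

17575

gcd first: 703 = 1·475 + 228; 475 = 2·228 + 19; 228 = 12·19 + 0 → gcd = 19
lcm = 703·475/gcd = 333925/19 = 17575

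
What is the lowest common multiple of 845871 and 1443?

gcd first: 845871 = 586·1443 + 273; 1443 = 5·273 + 78; 273 = 3·78 + 39; 78 = 2·39 + 0 → gcd = 39
lcm = 845871·1443/gcd = 1220591853/39 = 31297227

31297227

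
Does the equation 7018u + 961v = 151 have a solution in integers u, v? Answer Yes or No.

By Bézout, 7018u + 961v = 151 has integer solutions iff gcd(7018, 961) | 151.
Euclid: 7018 = 7·961 + 291; 961 = 3·291 + 88; 291 = 3·88 + 27; 88 = 3·27 + 7; 27 = 3·7 + 6; 7 = 1·6 + 1; 6 = 6·1 + 0. gcd = 1; 151 mod 1 = 0. Yes.

Yes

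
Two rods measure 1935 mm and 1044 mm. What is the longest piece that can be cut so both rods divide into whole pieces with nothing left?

9

Euclid: 1935 = 1·1044 + 891; 1044 = 1·891 + 153; 891 = 5·153 + 126; 153 = 1·126 + 27; 126 = 4·27 + 18; 27 = 1·18 + 9; 18 = 2·9 + 0. Last nonzero remainder: 9.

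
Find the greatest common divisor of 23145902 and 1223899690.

338

Euclid: 1223899690 = 52·23145902 + 20312786; 23145902 = 1·20312786 + 2833116; 20312786 = 7·2833116 + 480974; 2833116 = 5·480974 + 428246; 480974 = 1·428246 + 52728; 428246 = 8·52728 + 6422; 52728 = 8·6422 + 1352; 6422 = 4·1352 + 1014; 1352 = 1·1014 + 338; 1014 = 3·338 + 0. Last nonzero remainder: 338.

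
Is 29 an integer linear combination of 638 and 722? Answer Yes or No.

gcd(638, 722): 722 = 1·638 + 84; 638 = 7·84 + 50; 84 = 1·50 + 34; 50 = 1·34 + 16; 34 = 2·16 + 2; 16 = 8·2 + 0 → 2
2 does not divide 29, so a solution does not exist.

No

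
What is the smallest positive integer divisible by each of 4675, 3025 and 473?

4675 = 5² · 11 · 17; 3025 = 5² · 11²; 473 = 11 · 43
lcm takes max exponent of each prime: 5² · 11² · 17 · 43 = 2211275

2211275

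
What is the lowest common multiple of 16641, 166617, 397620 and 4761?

7200084698506260

16641 = 3² · 43²; 166617 = 3⁴ · 11² · 17; 397620 = 2² · 3² · 5 · 47²; 4761 = 3² · 23²
lcm takes max exponent of each prime: 2² · 3⁴ · 5 · 11² · 17 · 23² · 43² · 47² = 7200084698506260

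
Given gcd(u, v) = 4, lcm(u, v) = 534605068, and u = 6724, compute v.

318028

Using uv = gcd(u,v)·lcm(u,v) = 4·534605068 = 2138420272, we get v = 2138420272/6724 = 318028.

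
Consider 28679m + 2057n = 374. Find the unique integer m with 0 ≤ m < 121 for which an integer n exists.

Euclid: 28679 = 13·2057 + 1938; 2057 = 1·1938 + 119; 1938 = 16·119 + 34; 119 = 3·34 + 17; 34 = 2·17 + 0 → gcd = 17; 374 = 17·22.
Back-substitution yields 28679·(-52) + 2057·(725) = 17, so one solution is m = -52·22 = -1144, n = 725·22 = 15950.
Solutions in m differ by 2057/17 = 121; the one in [0, 121) is -1144 mod 121 = 66.

66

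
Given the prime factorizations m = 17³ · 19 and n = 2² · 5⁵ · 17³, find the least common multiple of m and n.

1166837500

max exponent per prime: 2² · 5⁵ · 17³ · 19 = 1166837500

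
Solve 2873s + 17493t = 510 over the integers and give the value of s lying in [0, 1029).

1017

Reduce mod 17493: 2873s ≡ 510 (mod 17493). With g = gcd(2873, 17493) = 17 dividing 510, divide through: 169s ≡ 30 (mod 1029).
Since gcd(169, 1029) = 1, s ≡ 30·(169)⁻¹ ≡ 1017 (mod 1029). Smallest non-negative: 1017.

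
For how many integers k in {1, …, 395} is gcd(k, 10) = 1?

158

Prime factors of 10: 2, 5. Count integers ≤ 395 divisible by none of them.
By inclusion–exclusion: 395 − ⌊395/2⌋ − ⌊395/5⌋ + ⌊395/10⌋ = 158.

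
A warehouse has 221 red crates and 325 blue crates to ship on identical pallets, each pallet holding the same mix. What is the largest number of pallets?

13

Euclid: 325 = 1·221 + 104; 221 = 2·104 + 13; 104 = 8·13 + 0. Last nonzero remainder: 13.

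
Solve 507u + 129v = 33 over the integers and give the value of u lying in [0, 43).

25

Euclid: 507 = 3·129 + 120; 129 = 1·120 + 9; 120 = 13·9 + 3; 9 = 3·3 + 0 → gcd = 3; 33 = 3·11.
Back-substitution yields 507·(14) + 129·(-55) = 3, so one solution is u = 14·11 = 154, v = -55·11 = -605.
Solutions in u differ by 129/3 = 43; the one in [0, 43) is 154 mod 43 = 25.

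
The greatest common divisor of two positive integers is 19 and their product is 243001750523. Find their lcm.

12789565817

Since gcd(a,b)·lcm(a,b) = ab, lcm = 243001750523/19 = 12789565817.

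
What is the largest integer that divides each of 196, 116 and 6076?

gcd(196, 116): 196 = 1·116 + 80; 116 = 1·80 + 36; 80 = 2·36 + 8; 36 = 4·8 + 4; 8 = 2·4 + 0 → 4
gcd(4, 6076): 6076 = 1519·4 + 0 → 4

4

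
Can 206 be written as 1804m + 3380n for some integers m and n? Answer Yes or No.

By Bézout, 1804m + 3380n = 206 has integer solutions iff gcd(1804, 3380) | 206.
Euclid: 3380 = 1·1804 + 1576; 1804 = 1·1576 + 228; 1576 = 6·228 + 208; 228 = 1·208 + 20; 208 = 10·20 + 8; 20 = 2·8 + 4; 8 = 2·4 + 0. gcd = 4; 206 mod 4 = 2. No.

No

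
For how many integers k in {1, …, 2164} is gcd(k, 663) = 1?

663 = 3·13·17. Inclusion–exclusion on these primes:
2164 − ⌊2164/3⌋ − ⌊2164/13⌋ − ⌊2164/17⌋ + ⌊2164/39⌋ + ⌊2164/51⌋ + ⌊2164/221⌋ − ⌊2164/663⌋ = 1253

1253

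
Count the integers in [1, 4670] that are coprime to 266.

266 = 2·7·19. Inclusion–exclusion on these primes:
4670 − ⌊4670/2⌋ − ⌊4670/7⌋ − ⌊4670/19⌋ + ⌊4670/14⌋ + ⌊4670/38⌋ + ⌊4670/133⌋ − ⌊4670/266⌋ = 1896

1896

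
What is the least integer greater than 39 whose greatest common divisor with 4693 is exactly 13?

Multiples of 13 above 39: 13·4, 13·5, … . Need the cofactor coprime to 4693/13 = 361.
Checking s = 4, 5, … the first with gcd(s, 361) = 1 is s = 4, giving 52.

52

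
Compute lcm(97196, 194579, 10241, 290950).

lcm(97196, 194579) = 97196·194579/gcd = 18912300484/11 = 1719300044
lcm(1719300044, 10241) = 1719300044·10241/gcd = 17607351750604/10241 = 1719300044
lcm(1719300044, 290950) = 1719300044·290950/gcd = 500230347801800/22 = 22737743081900

22737743081900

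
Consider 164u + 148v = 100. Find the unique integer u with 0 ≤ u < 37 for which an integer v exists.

34

Euclid: 164 = 1·148 + 16; 148 = 9·16 + 4; 16 = 4·4 + 0 → gcd = 4; 100 = 4·25.
Back-substitution yields 164·(-9) + 148·(10) = 4, so one solution is u = -9·25 = -225, v = 10·25 = 250.
Solutions in u differ by 148/4 = 37; the one in [0, 37) is -225 mod 37 = 34.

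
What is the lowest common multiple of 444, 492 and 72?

444 = 2² · 3 · 37; 492 = 2² · 3 · 41; 72 = 2³ · 3²
lcm takes max exponent of each prime: 2³ · 3² · 37 · 41 = 109224

109224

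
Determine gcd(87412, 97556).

Euclid: 97556 = 1·87412 + 10144; 87412 = 8·10144 + 6260; 10144 = 1·6260 + 3884; 6260 = 1·3884 + 2376; 3884 = 1·2376 + 1508; 2376 = 1·1508 + 868; 1508 = 1·868 + 640; 868 = 1·640 + 228; 640 = 2·228 + 184; 228 = 1·184 + 44; 184 = 4·44 + 8; 44 = 5·8 + 4; 8 = 2·4 + 0. Last nonzero remainder: 4.

4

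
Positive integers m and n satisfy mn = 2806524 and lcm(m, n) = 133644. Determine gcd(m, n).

21

gcd·lcm = product, so gcd = 2806524/133644 = 21.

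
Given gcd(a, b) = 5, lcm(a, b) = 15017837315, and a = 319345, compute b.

235135

a·b = gcd·lcm = 5·15017837315 = 75089186575, so b = 75089186575/319345 = 235135.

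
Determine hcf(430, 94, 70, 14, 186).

gcd(430, 94): 430 = 4·94 + 54; 94 = 1·54 + 40; 54 = 1·40 + 14; 40 = 2·14 + 12; 14 = 1·12 + 2; 12 = 6·2 + 0 → 2
gcd(2, 70): 70 = 35·2 + 0 → 2
gcd(2, 14): 14 = 7·2 + 0 → 2
gcd(2, 186): 186 = 93·2 + 0 → 2

2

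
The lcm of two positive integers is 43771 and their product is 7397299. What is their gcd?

169

From gcd × lcm = mn: gcd = 7397299 / 43771 = 169.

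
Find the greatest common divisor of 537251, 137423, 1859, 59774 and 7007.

143

gcd(537251, 137423): 537251 = 3·137423 + 124982; 137423 = 1·124982 + 12441; 124982 = 10·12441 + 572; 12441 = 21·572 + 429; 572 = 1·429 + 143; 429 = 3·143 + 0 → 143
gcd(143, 1859): 1859 = 13·143 + 0 → 143
gcd(143, 59774): 59774 = 418·143 + 0 → 143
gcd(143, 7007): 7007 = 49·143 + 0 → 143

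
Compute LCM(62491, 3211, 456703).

1502096167

62491 = 11 · 13 · 19 · 23; 3211 = 13² · 19; 456703 = 13 · 19 · 43²
lcm takes max exponent of each prime: 11 · 13² · 19 · 23 · 43² = 1502096167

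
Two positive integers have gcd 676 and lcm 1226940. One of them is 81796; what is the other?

10140

m·n = gcd·lcm = 676·1226940 = 829411440, so n = 829411440/81796 = 10140.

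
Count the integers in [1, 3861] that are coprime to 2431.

Prime factors of 2431: 11, 13, 17. Count integers ≤ 3861 divisible by none of them.
By inclusion–exclusion: 3861 − ⌊3861/11⌋ − ⌊3861/13⌋ − ⌊3861/17⌋ + ⌊3861/143⌋ + ⌊3861/187⌋ + ⌊3861/221⌋ − ⌊3861/2431⌋ = 3049.

3049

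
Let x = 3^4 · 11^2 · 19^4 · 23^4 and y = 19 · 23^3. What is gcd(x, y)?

231173

min exponent per shared prime: 19 · 23^3 = 231173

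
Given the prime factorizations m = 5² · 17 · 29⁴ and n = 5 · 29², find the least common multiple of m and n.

300594425

max exponent per prime: 5² · 17 · 29⁴ = 300594425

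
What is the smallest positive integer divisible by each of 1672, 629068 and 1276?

1672 = 2³ · 11 · 19; 629068 = 2² · 11 · 17 · 29²; 1276 = 2² · 11 · 29
lcm takes max exponent of each prime: 2³ · 11 · 17 · 19 · 29² = 23904584

23904584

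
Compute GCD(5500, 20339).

11

Euclid: 20339 = 3·5500 + 3839; 5500 = 1·3839 + 1661; 3839 = 2·1661 + 517; 1661 = 3·517 + 110; 517 = 4·110 + 77; 110 = 1·77 + 33; 77 = 2·33 + 11; 33 = 3·11 + 0. Last nonzero remainder: 11.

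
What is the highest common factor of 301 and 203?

Euclid: 301 = 1·203 + 98; 203 = 2·98 + 7; 98 = 14·7 + 0. Last nonzero remainder: 7.

7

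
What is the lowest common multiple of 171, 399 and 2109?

171 = 3² · 19; 399 = 3 · 7 · 19; 2109 = 3 · 19 · 37
lcm takes max exponent of each prime: 3² · 7 · 19 · 37 = 44289

44289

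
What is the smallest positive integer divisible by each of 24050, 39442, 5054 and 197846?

24050 = 2 · 5² · 13 · 37; 39442 = 2 · 13 · 37 · 41; 5054 = 2 · 7 · 19²; 197846 = 2 · 11 · 17 · 23²
lcm takes max exponent of each prime: 2 · 5² · 7 · 11 · 13 · 17 · 19² · 23² · 37 · 41 = 246491222027050

246491222027050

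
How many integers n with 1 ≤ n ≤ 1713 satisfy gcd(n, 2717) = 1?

1362

Prime factors of 2717: 11, 13, 19. Count integers ≤ 1713 divisible by none of them.
By inclusion–exclusion: 1713 − ⌊1713/11⌋ − ⌊1713/13⌋ − ⌊1713/19⌋ + ⌊1713/143⌋ + ⌊1713/209⌋ + ⌊1713/247⌋ − ⌊1713/2717⌋ = 1362.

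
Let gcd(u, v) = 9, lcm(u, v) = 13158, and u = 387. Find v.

306

u·v = gcd·lcm = 9·13158 = 118422, so v = 118422/387 = 306.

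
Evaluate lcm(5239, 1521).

gcd first: 5239 = 3·1521 + 676; 1521 = 2·676 + 169; 676 = 4·169 + 0 → gcd = 169
lcm = 5239·1521/gcd = 7968519/169 = 47151

47151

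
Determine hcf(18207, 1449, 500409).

63

18207 = 3² · 7 · 17²; 1449 = 3² · 7 · 23; 500409 = 3² · 7 · 13² · 47
gcd takes min exponent of each prime: 3² · 7 = 63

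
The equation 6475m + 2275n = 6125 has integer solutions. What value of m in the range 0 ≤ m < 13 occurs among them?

Reduce mod 2275: 6475m ≡ 6125 (mod 2275). With g = gcd(6475, 2275) = 175 dividing 6125, divide through: 37m ≡ 35 (mod 13).
Since gcd(37, 13) = 1, m ≡ 35·(37)⁻¹ ≡ 2 (mod 13). Smallest non-negative: 2.

2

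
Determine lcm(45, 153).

765

45 = 3² · 5; 153 = 3² · 17
max exponents: 3² · 5 · 17 = 765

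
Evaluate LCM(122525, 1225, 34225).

122525 = 5² · 13² · 29; 1225 = 5² · 7²; 34225 = 5² · 37²
lcm takes max exponent of each prime: 5² · 7² · 13² · 29 · 37² = 8219099525

8219099525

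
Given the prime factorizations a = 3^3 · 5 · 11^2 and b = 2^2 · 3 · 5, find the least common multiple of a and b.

max exponent per prime: 2^2 · 3^3 · 5 · 11^2 = 65340

65340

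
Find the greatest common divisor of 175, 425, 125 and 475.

25

175 = 5² · 7; 425 = 5² · 17; 125 = 5³; 475 = 5² · 19
gcd takes min exponent of each prime: 5² = 25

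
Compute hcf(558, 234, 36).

gcd(558, 234): 558 = 2·234 + 90; 234 = 2·90 + 54; 90 = 1·54 + 36; 54 = 1·36 + 18; 36 = 2·18 + 0 → 18
gcd(18, 36): 36 = 2·18 + 0 → 18

18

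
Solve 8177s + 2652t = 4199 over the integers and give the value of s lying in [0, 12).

Euclid: 8177 = 3·2652 + 221; 2652 = 12·221 + 0 → gcd = 221; 4199 = 221·19.
Back-substitution yields 8177·(1) + 2652·(-3) = 221, so one solution is s = 1·19 = 19, t = -3·19 = -57.
Solutions in s differ by 2652/221 = 12; the one in [0, 12) is 19 mod 12 = 7.

7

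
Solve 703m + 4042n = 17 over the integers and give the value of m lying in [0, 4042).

Euclid: 4042 = 5·703 + 527; 703 = 1·527 + 176; 527 = 2·176 + 175; 176 = 1·175 + 1; 175 = 175·1 + 0 → gcd = 1; 17 = 1·17.
Back-substitution yields 703·(23) + 4042·(-4) = 1, so one solution is m = 23·17 = 391, n = -4·17 = -68.
Solutions in m differ by 4042/1 = 4042; the one in [0, 4042) is 391 mod 4042 = 391.

391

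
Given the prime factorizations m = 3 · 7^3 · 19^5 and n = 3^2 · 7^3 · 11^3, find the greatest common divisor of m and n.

1029

min exponent per shared prime: 3 · 7^3 = 1029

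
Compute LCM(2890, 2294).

3314830

gcd first: 2890 = 1·2294 + 596; 2294 = 3·596 + 506; 596 = 1·506 + 90; 506 = 5·90 + 56; 90 = 1·56 + 34; 56 = 1·34 + 22; 34 = 1·22 + 12; 22 = 1·12 + 10; 12 = 1·10 + 2; 10 = 5·2 + 0 → gcd = 2
lcm = 2890·2294/gcd = 6629660/2 = 3314830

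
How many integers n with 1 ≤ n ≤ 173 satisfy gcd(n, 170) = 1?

170 = 2·5·17. Inclusion–exclusion on these primes:
173 − ⌊173/2⌋ − ⌊173/5⌋ − ⌊173/17⌋ + ⌊173/10⌋ + ⌊173/34⌋ + ⌊173/85⌋ − ⌊173/170⌋ = 66

66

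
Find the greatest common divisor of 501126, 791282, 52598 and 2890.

gcd(501126, 791282): 791282 = 1·501126 + 290156; 501126 = 1·290156 + 210970; 290156 = 1·210970 + 79186; 210970 = 2·79186 + 52598; 79186 = 1·52598 + 26588; 52598 = 1·26588 + 26010; 26588 = 1·26010 + 578; 26010 = 45·578 + 0 → 578
gcd(578, 52598): 52598 = 91·578 + 0 → 578
gcd(578, 2890): 2890 = 5·578 + 0 → 578

578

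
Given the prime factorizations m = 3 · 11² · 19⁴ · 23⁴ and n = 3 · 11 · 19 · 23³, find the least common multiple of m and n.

max exponent per prime: 3 · 11² · 19⁴ · 23⁴ = 13238304702843

13238304702843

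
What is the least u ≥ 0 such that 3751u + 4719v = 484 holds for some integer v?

Reduce mod 4719: 3751u ≡ 484 (mod 4719). With g = gcd(3751, 4719) = 121 dividing 484, divide through: 31u ≡ 4 (mod 39).
Since gcd(31, 39) = 1, u ≡ 4·(31)⁻¹ ≡ 19 (mod 39). Smallest non-negative: 19.

19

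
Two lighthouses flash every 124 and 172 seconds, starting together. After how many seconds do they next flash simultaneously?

5332

124 = 2² · 31; 172 = 2² · 43
max exponents: 2² · 31 · 43 = 5332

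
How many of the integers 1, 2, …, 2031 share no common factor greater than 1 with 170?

765

Prime factors of 170: 2, 5, 17. Count integers ≤ 2031 divisible by none of them.
By inclusion–exclusion: 2031 − ⌊2031/2⌋ − ⌊2031/5⌋ − ⌊2031/17⌋ + ⌊2031/10⌋ + ⌊2031/34⌋ + ⌊2031/85⌋ − ⌊2031/170⌋ = 765.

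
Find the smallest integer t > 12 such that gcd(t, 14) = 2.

16

14 = 2·7. Any t with gcd(t, 14) = 2 is a multiple of 2, say 2s, with s coprime to 7.
Need s > 12/2, so s ≥ 7. First s ≥ 7 with gcd(s, 7) = 1 is s = 8. Thus t = 2·8 = 16.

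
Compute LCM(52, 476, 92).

lcm(52, 476) = 52·476/gcd = 24752/4 = 6188
lcm(6188, 92) = 6188·92/gcd = 569296/4 = 142324

142324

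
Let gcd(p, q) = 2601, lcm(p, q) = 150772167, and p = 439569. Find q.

Using pq = gcd(p,q)·lcm(p,q) = 2601·150772167 = 392158406367, we get q = 392158406367/439569 = 892143.

892143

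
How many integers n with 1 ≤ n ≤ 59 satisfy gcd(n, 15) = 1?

32

15 = 3·5. Inclusion–exclusion on these primes:
59 − ⌊59/3⌋ − ⌊59/5⌋ + ⌊59/15⌋ = 32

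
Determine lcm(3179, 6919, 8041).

5057789

lcm(3179, 6919) = 3179·6919/gcd = 21995501/187 = 117623
lcm(117623, 8041) = 117623·8041/gcd = 945806543/187 = 5057789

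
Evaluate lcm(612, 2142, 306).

4284

612 = 2² · 3² · 17; 2142 = 2 · 3² · 7 · 17; 306 = 2 · 3² · 17
lcm takes max exponent of each prime: 2² · 3² · 7 · 17 = 4284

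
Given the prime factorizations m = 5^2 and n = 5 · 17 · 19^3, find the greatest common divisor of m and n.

5

min exponent per shared prime: 5 = 5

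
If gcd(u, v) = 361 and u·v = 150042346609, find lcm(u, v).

For any two positive integers, gcd × lcm equals their product. Hence lcm = 150042346609 / 361 = 415629769.

415629769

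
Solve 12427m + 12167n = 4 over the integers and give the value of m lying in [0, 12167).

5054

Reduce mod 12167: 12427m ≡ 4 (mod 12167). With g = gcd(12427, 12167) = 1 dividing 4, divide through: 12427m ≡ 4 (mod 12167).
Since gcd(12427, 12167) = 1, m ≡ 4·(12427)⁻¹ ≡ 5054 (mod 12167). Smallest non-negative: 5054.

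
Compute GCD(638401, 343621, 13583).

638401 = 17² · 47²; 343621 = 17² · 29 · 41; 13583 = 17² · 47
gcd takes min exponent of each prime: 17² = 289

289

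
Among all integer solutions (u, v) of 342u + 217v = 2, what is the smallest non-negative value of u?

33

Reduce mod 217: 342u ≡ 2 (mod 217). With g = gcd(342, 217) = 1 dividing 2, divide through: 342u ≡ 2 (mod 217).
Since gcd(342, 217) = 1, u ≡ 2·(342)⁻¹ ≡ 33 (mod 217). Smallest non-negative: 33.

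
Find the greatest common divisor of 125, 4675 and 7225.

125 = 5³; 4675 = 5² · 11 · 17; 7225 = 5² · 17²
gcd takes min exponent of each prime: 5² = 25

25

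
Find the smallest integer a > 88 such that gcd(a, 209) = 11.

99

209 = 11·19. Any a with gcd(a, 209) = 11 is a multiple of 11, say 11s, with s coprime to 19.
Need s > 88/11, so s ≥ 9. First s ≥ 9 with gcd(s, 19) = 1 is s = 9. Thus a = 11·9 = 99.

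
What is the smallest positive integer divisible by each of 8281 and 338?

gcd first: 8281 = 24·338 + 169; 338 = 2·169 + 0 → gcd = 169
lcm = 8281·338/gcd = 2798978/169 = 16562

16562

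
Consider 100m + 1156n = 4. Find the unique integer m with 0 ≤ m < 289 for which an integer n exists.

185

Euclid: 1156 = 11·100 + 56; 100 = 1·56 + 44; 56 = 1·44 + 12; 44 = 3·12 + 8; 12 = 1·8 + 4; 8 = 2·4 + 0 → gcd = 4; 4 = 4·1.
Back-substitution yields 100·(-104) + 1156·(9) = 4, so one solution is m = -104·1 = -104, n = 9·1 = 9.
Solutions in m differ by 1156/4 = 289; the one in [0, 289) is -104 mod 289 = 185.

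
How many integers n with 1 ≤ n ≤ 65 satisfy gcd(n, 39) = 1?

40

39 = 3·13. Inclusion–exclusion on these primes:
65 − ⌊65/3⌋ − ⌊65/13⌋ + ⌊65/39⌋ = 40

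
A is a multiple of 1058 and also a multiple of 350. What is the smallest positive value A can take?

1058 = 2 · 23²; 350 = 2 · 5² · 7
max exponents: 2 · 5² · 7 · 23² = 185150

185150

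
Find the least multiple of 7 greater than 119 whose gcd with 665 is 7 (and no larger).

665 = 7·95. Any x with gcd(x, 665) = 7 is a multiple of 7, say 7s, with s coprime to 95.
Need s > 119/7, so s ≥ 18. First s ≥ 18 with gcd(s, 95) = 1 is s = 18. Thus x = 7·18 = 126.

126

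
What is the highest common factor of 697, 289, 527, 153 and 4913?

17

697 = 17 · 41; 289 = 17²; 527 = 17 · 31; 153 = 3² · 17; 4913 = 17³
gcd takes min exponent of each prime: 17 = 17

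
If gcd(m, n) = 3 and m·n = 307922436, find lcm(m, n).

gcd·lcm = product, so lcm = 307922436/3 = 102640812.

102640812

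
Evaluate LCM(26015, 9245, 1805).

403830845

26015 = 5 · 11² · 43; 9245 = 5 · 43²; 1805 = 5 · 19²
lcm takes max exponent of each prime: 5 · 11² · 19² · 43² = 403830845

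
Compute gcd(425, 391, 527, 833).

17

425 = 5² · 17; 391 = 17 · 23; 527 = 17 · 31; 833 = 7² · 17
gcd takes min exponent of each prime: 17 = 17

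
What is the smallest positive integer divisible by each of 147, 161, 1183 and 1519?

17713059

lcm(147, 161) = 147·161/gcd = 23667/7 = 3381
lcm(3381, 1183) = 3381·1183/gcd = 3999723/7 = 571389
lcm(571389, 1519) = 571389·1519/gcd = 867939891/49 = 17713059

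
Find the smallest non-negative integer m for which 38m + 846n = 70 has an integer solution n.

269

gcd(38, 846) = 2 (Euclid: 846 = 22·38 + 10; 38 = 3·10 + 8; 10 = 1·8 + 2; 8 = 4·2 + 0), and 2 | 70.
Extended Euclid: 38·(-89) + 846·(4) = 2. Scale by 35: m₀ = -3115.
General solution m = m₀ + 423t; reducing mod 423 gives m = 269 (and n = -12).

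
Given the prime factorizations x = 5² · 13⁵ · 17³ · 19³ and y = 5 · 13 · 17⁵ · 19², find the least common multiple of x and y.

90398698940693975

max exponent per prime: 5² · 13⁵ · 17⁵ · 19³ = 90398698940693975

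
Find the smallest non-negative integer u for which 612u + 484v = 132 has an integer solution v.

88

Euclid: 612 = 1·484 + 128; 484 = 3·128 + 100; 128 = 1·100 + 28; 100 = 3·28 + 16; 28 = 1·16 + 12; 16 = 1·12 + 4; 12 = 3·4 + 0 → gcd = 4; 132 = 4·33.
Back-substitution yields 612·(-34) + 484·(43) = 4, so one solution is u = -34·33 = -1122, v = 43·33 = 1419.
Solutions in u differ by 484/4 = 121; the one in [0, 121) is -1122 mod 121 = 88.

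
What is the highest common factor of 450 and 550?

Euclid: 550 = 1·450 + 100; 450 = 4·100 + 50; 100 = 2·50 + 0. Last nonzero remainder: 50.

50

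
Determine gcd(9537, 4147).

11

Euclid: 9537 = 2·4147 + 1243; 4147 = 3·1243 + 418; 1243 = 2·418 + 407; 418 = 1·407 + 11; 407 = 37·11 + 0. Last nonzero remainder: 11.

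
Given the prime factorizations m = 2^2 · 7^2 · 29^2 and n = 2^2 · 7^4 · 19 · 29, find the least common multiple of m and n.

max exponent per prime: 2^2 · 7^4 · 19 · 29^2 = 153462316

153462316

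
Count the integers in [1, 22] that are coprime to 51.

51 = 3·17. Inclusion–exclusion on these primes:
22 − ⌊22/3⌋ − ⌊22/17⌋ + ⌊22/51⌋ = 14

14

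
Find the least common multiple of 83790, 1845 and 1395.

106497090

83790 = 2 · 3² · 5 · 7² · 19; 1845 = 3² · 5 · 41; 1395 = 3² · 5 · 31
lcm takes max exponent of each prime: 2 · 3² · 5 · 7² · 19 · 31 · 41 = 106497090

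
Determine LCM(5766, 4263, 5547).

15149755614

5766 = 2 · 3 · 31²; 4263 = 3 · 7² · 29; 5547 = 3 · 43²
lcm takes max exponent of each prime: 2 · 3 · 7² · 29 · 31² · 43² = 15149755614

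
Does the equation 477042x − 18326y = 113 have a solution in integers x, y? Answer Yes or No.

No

gcd(477042, 18326): 477042 = 26·18326 + 566; 18326 = 32·566 + 214; 566 = 2·214 + 138; 214 = 1·138 + 76; 138 = 1·76 + 62; 76 = 1·62 + 14; 62 = 4·14 + 6; 14 = 2·6 + 2; 6 = 3·2 + 0 → 2
2 does not divide 113, so a solution does not exist.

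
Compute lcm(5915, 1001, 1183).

5915 = 5 · 7 · 13²; 1001 = 7 · 11 · 13; 1183 = 7 · 13²
lcm takes max exponent of each prime: 5 · 7 · 11 · 13² = 65065

65065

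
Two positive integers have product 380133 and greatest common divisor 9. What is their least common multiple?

42237

For any two positive integers, gcd × lcm equals their product. Hence lcm = 380133 / 9 = 42237.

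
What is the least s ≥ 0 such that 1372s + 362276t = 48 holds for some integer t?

21124

Reduce mod 362276: 1372s ≡ 48 (mod 362276). With g = gcd(1372, 362276) = 4 dividing 48, divide through: 343s ≡ 12 (mod 90569).
Since gcd(343, 90569) = 1, s ≡ 12·(343)⁻¹ ≡ 21124 (mod 90569). Smallest non-negative: 21124.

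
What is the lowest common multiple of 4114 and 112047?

gcd first: 112047 = 27·4114 + 969; 4114 = 4·969 + 238; 969 = 4·238 + 17; 238 = 14·17 + 0 → gcd = 17
lcm = 4114·112047/gcd = 460961358/17 = 27115374

27115374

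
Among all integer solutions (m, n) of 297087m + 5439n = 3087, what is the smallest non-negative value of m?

17

gcd(297087, 5439) = 147 (Euclid: 297087 = 54·5439 + 3381; 5439 = 1·3381 + 2058; 3381 = 1·2058 + 1323; 2058 = 1·1323 + 735; 1323 = 1·735 + 588; 735 = 1·588 + 147; 588 = 4·147 + 0), and 147 | 3087.
Extended Euclid: 297087·(-8) + 5439·(437) = 147. Scale by 21: m₀ = -168.
General solution m = m₀ + 37t; reducing mod 37 gives m = 17 (and n = -928).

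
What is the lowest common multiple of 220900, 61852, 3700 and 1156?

220900 = 2² · 5² · 47²; 61852 = 2² · 7 · 47²; 3700 = 2² · 5² · 37; 1156 = 2² · 17²
lcm takes max exponent of each prime: 2² · 5² · 7 · 17² · 37 · 47² = 16534585900

16534585900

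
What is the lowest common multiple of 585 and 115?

gcd first: 585 = 5·115 + 10; 115 = 11·10 + 5; 10 = 2·5 + 0 → gcd = 5
lcm = 585·115/gcd = 67275/5 = 13455

13455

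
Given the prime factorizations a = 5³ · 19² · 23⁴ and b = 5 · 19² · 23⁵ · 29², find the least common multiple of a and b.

244260021392875

max exponent per prime: 5³ · 19² · 23⁵ · 29² = 244260021392875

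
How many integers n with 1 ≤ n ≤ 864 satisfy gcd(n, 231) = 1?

450

231 = 3·7·11. Inclusion–exclusion on these primes:
864 − ⌊864/3⌋ − ⌊864/7⌋ − ⌊864/11⌋ + ⌊864/21⌋ + ⌊864/33⌋ + ⌊864/77⌋ − ⌊864/231⌋ = 450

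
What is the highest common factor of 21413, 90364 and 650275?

19

gcd(21413, 90364): 90364 = 4·21413 + 4712; 21413 = 4·4712 + 2565; 4712 = 1·2565 + 2147; 2565 = 1·2147 + 418; 2147 = 5·418 + 57; 418 = 7·57 + 19; 57 = 3·19 + 0 → 19
gcd(19, 650275): 650275 = 34225·19 + 0 → 19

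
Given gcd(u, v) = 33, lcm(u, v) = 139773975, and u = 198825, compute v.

Using uv = gcd(u,v)·lcm(u,v) = 33·139773975 = 4612541175, we get v = 4612541175/198825 = 23199.

23199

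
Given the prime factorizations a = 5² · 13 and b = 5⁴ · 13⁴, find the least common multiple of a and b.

17850625

max exponent per prime: 5⁴ · 13⁴ = 17850625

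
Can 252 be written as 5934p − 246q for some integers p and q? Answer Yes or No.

Yes

gcd(5934, 246): 5934 = 24·246 + 30; 246 = 8·30 + 6; 30 = 5·6 + 0 → 6
6 divides 252, so a solution exists.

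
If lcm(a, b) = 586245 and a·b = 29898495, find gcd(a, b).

51

gcd·lcm = product, so gcd = 29898495/586245 = 51.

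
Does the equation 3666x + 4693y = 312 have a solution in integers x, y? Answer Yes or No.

gcd(3666, 4693): 4693 = 1·3666 + 1027; 3666 = 3·1027 + 585; 1027 = 1·585 + 442; 585 = 1·442 + 143; 442 = 3·143 + 13; 143 = 11·13 + 0 → 13
13 divides 312, so a solution exists.

Yes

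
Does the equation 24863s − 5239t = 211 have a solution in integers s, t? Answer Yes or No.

Yes

By Bézout, 24863s − 5239t = 211 has integer solutions iff gcd(24863, 5239) | 211.
Euclid: 24863 = 4·5239 + 3907; 5239 = 1·3907 + 1332; 3907 = 2·1332 + 1243; 1332 = 1·1243 + 89; 1243 = 13·89 + 86; 89 = 1·86 + 3; 86 = 28·3 + 2; 3 = 1·2 + 1; 2 = 2·1 + 0. gcd = 1; 211 mod 1 = 0. Yes.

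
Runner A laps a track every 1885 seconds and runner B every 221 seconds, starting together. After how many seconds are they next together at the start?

1885 = 5 · 13 · 29; 221 = 13 · 17
max exponents: 5 · 13 · 17 · 29 = 32045

32045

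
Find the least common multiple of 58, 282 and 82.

335298

58 = 2 · 29; 282 = 2 · 3 · 47; 82 = 2 · 41
lcm takes max exponent of each prime: 2 · 3 · 29 · 41 · 47 = 335298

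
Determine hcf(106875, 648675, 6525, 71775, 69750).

225

gcd(106875, 648675): 648675 = 6·106875 + 7425; 106875 = 14·7425 + 2925; 7425 = 2·2925 + 1575; 2925 = 1·1575 + 1350; 1575 = 1·1350 + 225; 1350 = 6·225 + 0 → 225
gcd(225, 6525): 6525 = 29·225 + 0 → 225
gcd(225, 71775): 71775 = 319·225 + 0 → 225
gcd(225, 69750): 69750 = 310·225 + 0 → 225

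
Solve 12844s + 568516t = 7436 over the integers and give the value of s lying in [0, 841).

Reduce mod 568516: 12844s ≡ 7436 (mod 568516). With g = gcd(12844, 568516) = 676 dividing 7436, divide through: 19s ≡ 11 (mod 841).
Since gcd(19, 841) = 1, s ≡ 11·(19)⁻¹ ≡ 576 (mod 841). Smallest non-negative: 576.

576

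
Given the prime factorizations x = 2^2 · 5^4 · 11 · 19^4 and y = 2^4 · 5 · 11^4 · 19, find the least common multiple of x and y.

max exponent per prime: 2^4 · 5^4 · 11^4 · 19^4 = 19080297610000

19080297610000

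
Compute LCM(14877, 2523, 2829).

lcm(14877, 2523) = 14877·2523/gcd = 37534671/87 = 431433
lcm(431433, 2829) = 431433·2829/gcd = 1220523957/3 = 406841319

406841319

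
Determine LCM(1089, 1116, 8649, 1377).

640475748

lcm(1089, 1116) = 1089·1116/gcd = 1215324/9 = 135036
lcm(135036, 8649) = 135036·8649/gcd = 1167926364/279 = 4186116
lcm(4186116, 1377) = 4186116·1377/gcd = 5764281732/9 = 640475748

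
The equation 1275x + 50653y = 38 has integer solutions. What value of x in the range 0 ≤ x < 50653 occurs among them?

35914

Euclid: 50653 = 39·1275 + 928; 1275 = 1·928 + 347; 928 = 2·347 + 234; 347 = 1·234 + 113; 234 = 2·113 + 8; 113 = 14·8 + 1; 8 = 8·1 + 0 → gcd = 1; 38 = 1·38.
Back-substitution yields 1275·(6277) + 50653·(-158) = 1, so one solution is x = 6277·38 = 238526, y = -158·38 = -6004.
Solutions in x differ by 50653/1 = 50653; the one in [0, 50653) is 238526 mod 50653 = 35914.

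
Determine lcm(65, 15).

gcd first: 65 = 4·15 + 5; 15 = 3·5 + 0 → gcd = 5
lcm = 65·15/gcd = 975/5 = 195

195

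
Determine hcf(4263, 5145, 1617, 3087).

147

gcd(4263, 5145): 5145 = 1·4263 + 882; 4263 = 4·882 + 735; 882 = 1·735 + 147; 735 = 5·147 + 0 → 147
gcd(147, 1617): 1617 = 11·147 + 0 → 147
gcd(147, 3087): 3087 = 21·147 + 0 → 147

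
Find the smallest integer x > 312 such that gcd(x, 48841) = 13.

325

gcd(x, 48841) = 13 forces 13 | x; write x = 13s. Then gcd(13s, 13·3757) = 13·gcd(s, 3757), so need gcd(s, 3757) = 1.
13s > 312 gives s ≥ 25. The least s ≥ 25 coprime to 3757 is 25, so x = 13·25 = 325.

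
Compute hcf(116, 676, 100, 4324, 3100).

gcd(116, 676): 676 = 5·116 + 96; 116 = 1·96 + 20; 96 = 4·20 + 16; 20 = 1·16 + 4; 16 = 4·4 + 0 → 4
gcd(4, 100): 100 = 25·4 + 0 → 4
gcd(4, 4324): 4324 = 1081·4 + 0 → 4
gcd(4, 3100): 3100 = 775·4 + 0 → 4

4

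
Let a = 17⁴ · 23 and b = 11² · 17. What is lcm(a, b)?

max exponent per prime: 11² · 17⁴ · 23 = 232438943

232438943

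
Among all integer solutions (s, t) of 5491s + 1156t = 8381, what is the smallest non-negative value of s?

gcd(5491, 1156) = 289 (Euclid: 5491 = 4·1156 + 867; 1156 = 1·867 + 289; 867 = 3·289 + 0), and 289 | 8381.
Extended Euclid: 5491·(-1) + 1156·(5) = 289. Scale by 29: s₀ = -29.
General solution s = s₀ + 4k; reducing mod 4 gives s = 3 (and t = -7).

3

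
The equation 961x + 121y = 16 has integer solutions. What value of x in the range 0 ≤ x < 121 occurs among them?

15

gcd(961, 121) = 1 (Euclid: 961 = 7·121 + 114; 121 = 1·114 + 7; 114 = 16·7 + 2; 7 = 3·2 + 1; 2 = 2·1 + 0), and 1 | 16.
Extended Euclid: 961·(-52) + 121·(413) = 1. Scale by 16: x₀ = -832.
General solution x = x₀ + 121t; reducing mod 121 gives x = 15 (and y = -119).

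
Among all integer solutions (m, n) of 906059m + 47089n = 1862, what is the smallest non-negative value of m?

Euclid: 906059 = 19·47089 + 11368; 47089 = 4·11368 + 1617; 11368 = 7·1617 + 49; 1617 = 33·49 + 0 → gcd = 49; 1862 = 49·38.
Back-substitution yields 906059·(29) + 47089·(-558) = 49, so one solution is m = 29·38 = 1102, n = -558·38 = -21204.
Solutions in m differ by 47089/49 = 961; the one in [0, 961) is 1102 mod 961 = 141.

141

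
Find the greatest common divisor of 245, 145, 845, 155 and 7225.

5

245 = 5 · 7²; 145 = 5 · 29; 845 = 5 · 13²; 155 = 5 · 31; 7225 = 5² · 17²
gcd takes min exponent of each prime: 5 = 5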